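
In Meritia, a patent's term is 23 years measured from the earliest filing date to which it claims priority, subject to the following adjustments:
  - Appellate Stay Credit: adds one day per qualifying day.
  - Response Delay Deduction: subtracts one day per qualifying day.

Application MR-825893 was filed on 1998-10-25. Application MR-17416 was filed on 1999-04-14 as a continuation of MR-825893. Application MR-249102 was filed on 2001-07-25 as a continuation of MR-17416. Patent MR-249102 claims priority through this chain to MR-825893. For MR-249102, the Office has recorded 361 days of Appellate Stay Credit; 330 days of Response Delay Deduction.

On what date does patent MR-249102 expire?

Earliest priority filing: 25 October 1998.
Base term: 25 October 1998 + 23 years → 25 October 2021.
Appellate Stay Credit: +361 days → 21 October 2022.
Response Delay Deduction: −330 days → 25 November 2021.

November 25, 2021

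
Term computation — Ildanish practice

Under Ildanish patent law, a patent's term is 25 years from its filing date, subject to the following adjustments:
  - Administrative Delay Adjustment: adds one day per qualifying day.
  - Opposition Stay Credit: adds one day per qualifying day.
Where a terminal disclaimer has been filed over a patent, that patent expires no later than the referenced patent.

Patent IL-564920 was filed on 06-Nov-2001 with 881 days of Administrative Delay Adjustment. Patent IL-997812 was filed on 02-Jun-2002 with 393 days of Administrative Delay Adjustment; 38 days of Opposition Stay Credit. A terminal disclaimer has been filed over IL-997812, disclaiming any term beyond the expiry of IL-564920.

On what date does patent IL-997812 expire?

2028-08-06

Natural term of IL-997812:
  Base: filing + 25 years → 2 June 2027.
  Administrative Delay Adjustment: +393 days → 29 June 2028.
  Opposition Stay Credit: +38 days → 6 August 2028.
Expiry of referenced patent IL-564920:
  Base: filing + 25 years → 6 November 2026.
  Administrative Delay Adjustment: +881 days → 5 April 2029.
Terminal disclaimer: IL-997812 expires on the earlier of 6 August 2028 and 5 April 2029.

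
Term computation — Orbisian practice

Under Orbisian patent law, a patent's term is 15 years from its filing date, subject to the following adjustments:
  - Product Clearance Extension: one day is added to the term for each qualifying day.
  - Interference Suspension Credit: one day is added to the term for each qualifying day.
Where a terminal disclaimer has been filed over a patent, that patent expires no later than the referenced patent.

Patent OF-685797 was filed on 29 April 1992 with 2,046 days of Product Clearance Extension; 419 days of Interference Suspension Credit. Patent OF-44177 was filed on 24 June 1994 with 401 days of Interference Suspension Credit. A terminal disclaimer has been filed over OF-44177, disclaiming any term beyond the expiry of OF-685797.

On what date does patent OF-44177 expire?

2010-07-30

Natural term of OF-44177:
  Base: filing + 15 years → 24 June 2009.
  Interference Suspension Credit: +401 days → 30 July 2010.
Expiry of referenced patent OF-685797:
  Base: filing + 15 years → 29 April 2007.
  Product Clearance Extension: +2046 days → 4 December 2012.
  Interference Suspension Credit: +419 days → 27 January 2014.
Terminal disclaimer: OF-44177 expires on the earlier of 30 July 2010 and 27 January 2014.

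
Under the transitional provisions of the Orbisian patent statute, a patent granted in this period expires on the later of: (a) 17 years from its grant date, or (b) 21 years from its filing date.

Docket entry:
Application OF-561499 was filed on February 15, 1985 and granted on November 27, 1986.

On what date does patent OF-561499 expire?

(a) grant + 17 years → 27 November 2003.
(b) filing + 21 years → 15 February 2006.
Later of the two: 15 February 2006.

2006-02-15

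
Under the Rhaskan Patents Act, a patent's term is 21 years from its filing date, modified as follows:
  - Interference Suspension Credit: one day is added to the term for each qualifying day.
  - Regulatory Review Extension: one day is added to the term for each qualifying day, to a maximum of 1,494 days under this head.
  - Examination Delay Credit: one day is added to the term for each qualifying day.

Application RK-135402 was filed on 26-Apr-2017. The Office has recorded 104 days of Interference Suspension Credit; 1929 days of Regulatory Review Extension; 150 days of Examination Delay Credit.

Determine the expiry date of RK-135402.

Base term: filing date + 21 years → 26 April 2038.
Interference Suspension Credit: +104 days → 8 August 2038.
Regulatory Review Extension: 1929 days claimed exceeds the 1494-day cap, so +1494 days → 10 September 2042.
Examination Delay Credit: +150 days → 7 February 2043.

February 7, 2043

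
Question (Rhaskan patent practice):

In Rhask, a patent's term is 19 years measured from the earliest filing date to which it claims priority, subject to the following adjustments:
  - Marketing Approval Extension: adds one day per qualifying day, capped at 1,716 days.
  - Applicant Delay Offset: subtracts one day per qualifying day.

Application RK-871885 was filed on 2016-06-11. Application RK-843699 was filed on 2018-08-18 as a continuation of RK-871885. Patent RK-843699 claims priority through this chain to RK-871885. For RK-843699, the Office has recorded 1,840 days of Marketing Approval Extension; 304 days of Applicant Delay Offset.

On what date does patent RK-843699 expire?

April 23, 2039

Earliest priority filing: 11 June 2016.
Base term: 11 June 2016 + 19 years → 11 June 2035.
Marketing Approval Extension: 1840 days claimed exceeds the 1716-day cap, so +1716 days → 21 February 2040.
Applicant Delay Offset: −304 days → 23 April 2039.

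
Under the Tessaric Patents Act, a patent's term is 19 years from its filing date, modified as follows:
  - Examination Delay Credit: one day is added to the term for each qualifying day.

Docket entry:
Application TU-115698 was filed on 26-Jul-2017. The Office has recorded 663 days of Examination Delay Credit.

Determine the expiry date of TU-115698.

Base term: filing date + 19 years → 26 July 2036.
Examination Delay Credit: +663 days → 20 May 2038.

May 20, 2038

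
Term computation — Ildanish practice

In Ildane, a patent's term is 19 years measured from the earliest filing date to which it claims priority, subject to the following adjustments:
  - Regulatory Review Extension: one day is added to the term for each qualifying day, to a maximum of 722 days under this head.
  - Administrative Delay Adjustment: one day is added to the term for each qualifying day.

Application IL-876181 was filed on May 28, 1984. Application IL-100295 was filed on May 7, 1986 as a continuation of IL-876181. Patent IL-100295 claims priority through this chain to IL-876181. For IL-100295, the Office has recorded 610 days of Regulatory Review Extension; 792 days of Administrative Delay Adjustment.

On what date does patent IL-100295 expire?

Earliest priority filing: 28 May 1984.
Base term: 28 May 1984 + 19 years → 28 May 2003.
Regulatory Review Extension: 610 days (within the 722-day cap) → +610 days → 27 January 2005.
Administrative Delay Adjustment: +792 days → 30 March 2007.

2007-03-30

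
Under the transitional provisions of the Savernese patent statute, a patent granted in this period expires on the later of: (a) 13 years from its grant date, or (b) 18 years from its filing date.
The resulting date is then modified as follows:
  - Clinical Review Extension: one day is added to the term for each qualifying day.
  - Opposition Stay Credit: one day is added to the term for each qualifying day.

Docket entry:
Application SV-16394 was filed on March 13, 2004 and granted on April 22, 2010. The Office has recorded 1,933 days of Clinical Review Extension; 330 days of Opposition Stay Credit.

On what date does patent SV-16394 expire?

2029-07-02

(a) grant + 13 years → 22 April 2023.
(b) filing + 18 years → 13 March 2022.
Later of the two: 22 April 2023.
Clinical Review Extension: +1933 days → 6 August 2028.
Opposition Stay Credit: +330 days → 2 July 2029.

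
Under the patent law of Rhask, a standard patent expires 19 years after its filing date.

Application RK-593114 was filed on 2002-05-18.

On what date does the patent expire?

May 18, 2021

Filing date + 19 years → 18 May 2021.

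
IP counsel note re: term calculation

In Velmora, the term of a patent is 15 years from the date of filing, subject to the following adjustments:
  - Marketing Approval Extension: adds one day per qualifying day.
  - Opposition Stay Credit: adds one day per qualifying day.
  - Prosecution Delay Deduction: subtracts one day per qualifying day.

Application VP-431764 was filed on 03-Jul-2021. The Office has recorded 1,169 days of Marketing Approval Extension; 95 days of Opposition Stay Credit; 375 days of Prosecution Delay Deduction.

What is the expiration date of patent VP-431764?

Base term: filing date + 15 years → 3 July 2036.
Marketing Approval Extension: +1169 days → 15 September 2039.
Opposition Stay Credit: +95 days → 19 December 2039.
Prosecution Delay Deduction: −375 days → 9 December 2038.

2038-12-09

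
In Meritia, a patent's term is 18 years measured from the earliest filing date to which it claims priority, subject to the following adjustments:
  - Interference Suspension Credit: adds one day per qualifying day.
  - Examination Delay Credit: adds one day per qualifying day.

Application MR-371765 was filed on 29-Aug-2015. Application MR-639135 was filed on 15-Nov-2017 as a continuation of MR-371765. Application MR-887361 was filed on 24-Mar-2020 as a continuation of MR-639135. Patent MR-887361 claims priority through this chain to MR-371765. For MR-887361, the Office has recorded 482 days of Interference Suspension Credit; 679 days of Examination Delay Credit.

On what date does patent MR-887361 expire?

2036-11-02

Earliest priority filing: 29 August 2015.
Base term: 29 August 2015 + 18 years → 29 August 2033.
Interference Suspension Credit: +482 days → 24 December 2034.
Examination Delay Credit: +679 days → 2 November 2036.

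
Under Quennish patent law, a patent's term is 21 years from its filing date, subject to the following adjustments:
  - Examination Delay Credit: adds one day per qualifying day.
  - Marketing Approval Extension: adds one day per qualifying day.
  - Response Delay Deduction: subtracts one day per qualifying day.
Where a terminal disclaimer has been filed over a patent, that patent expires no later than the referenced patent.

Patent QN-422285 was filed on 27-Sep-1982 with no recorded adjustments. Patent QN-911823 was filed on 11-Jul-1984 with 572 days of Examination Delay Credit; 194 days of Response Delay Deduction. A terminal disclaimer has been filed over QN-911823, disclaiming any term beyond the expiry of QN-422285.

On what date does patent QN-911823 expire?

Natural term of QN-911823:
  Base: filing + 21 years → 11 July 2005.
  Examination Delay Credit: +572 days → 3 February 2007.
  Response Delay Deduction: −194 days → 24 July 2006.
Expiry of referenced patent QN-422285:
  Base: filing + 21 years → 27 September 2003.
Terminal disclaimer: QN-911823 expires on the earlier of 24 July 2006 and 27 September 2003.

September 27, 2003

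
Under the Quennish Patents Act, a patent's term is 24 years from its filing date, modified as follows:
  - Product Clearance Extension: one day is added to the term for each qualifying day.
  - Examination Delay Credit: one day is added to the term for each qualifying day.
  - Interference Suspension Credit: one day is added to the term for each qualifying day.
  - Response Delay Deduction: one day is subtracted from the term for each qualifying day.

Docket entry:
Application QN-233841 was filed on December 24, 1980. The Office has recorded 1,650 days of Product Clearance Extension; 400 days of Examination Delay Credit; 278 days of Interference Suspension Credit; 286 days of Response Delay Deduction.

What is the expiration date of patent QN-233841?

July 28, 2010

Base term: filing date + 24 years → 24 December 2004.
Product Clearance Extension: +1650 days → 1 July 2009.
Examination Delay Credit: +400 days → 5 August 2010.
Interference Suspension Credit: +278 days → 10 May 2011.
Response Delay Deduction: −286 days → 28 July 2010.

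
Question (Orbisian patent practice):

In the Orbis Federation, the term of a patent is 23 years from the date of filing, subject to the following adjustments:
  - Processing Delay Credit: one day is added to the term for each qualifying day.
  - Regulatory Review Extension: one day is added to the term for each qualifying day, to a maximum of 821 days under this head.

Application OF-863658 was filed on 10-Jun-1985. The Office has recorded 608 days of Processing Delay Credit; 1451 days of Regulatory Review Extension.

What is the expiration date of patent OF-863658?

May 9, 2012

Base term: filing date + 23 years → 10 June 2008.
Processing Delay Credit: +608 days → 8 February 2010.
Regulatory Review Extension: 1451 days claimed exceeds the 821-day cap, so +821 days → 9 May 2012.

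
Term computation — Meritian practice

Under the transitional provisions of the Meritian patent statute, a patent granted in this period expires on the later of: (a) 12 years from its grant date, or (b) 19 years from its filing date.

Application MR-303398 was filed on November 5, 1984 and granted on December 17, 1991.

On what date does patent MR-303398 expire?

(a) grant + 12 years → 17 December 2003.
(b) filing + 19 years → 5 November 2003.
Later of the two: 17 December 2003.

2003-12-17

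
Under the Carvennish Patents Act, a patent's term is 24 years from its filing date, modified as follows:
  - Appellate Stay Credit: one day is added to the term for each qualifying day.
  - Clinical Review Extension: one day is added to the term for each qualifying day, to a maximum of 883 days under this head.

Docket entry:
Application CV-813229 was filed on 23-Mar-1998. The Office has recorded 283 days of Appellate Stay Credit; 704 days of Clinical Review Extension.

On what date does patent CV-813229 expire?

Base term: filing date + 24 years → 23 March 2022.
Appellate Stay Credit: +283 days → 31 December 2022.
Clinical Review Extension: 704 days (within the 883-day cap) → +704 days → 4 December 2024.

December 4, 2024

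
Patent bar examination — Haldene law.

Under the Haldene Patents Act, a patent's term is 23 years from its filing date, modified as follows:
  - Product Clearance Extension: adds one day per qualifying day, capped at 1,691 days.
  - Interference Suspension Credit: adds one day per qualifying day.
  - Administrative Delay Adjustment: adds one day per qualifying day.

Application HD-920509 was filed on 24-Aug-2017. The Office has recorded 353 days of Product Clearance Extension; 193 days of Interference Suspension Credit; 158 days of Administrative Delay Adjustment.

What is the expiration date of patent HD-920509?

2042-07-29

Base term: filing date + 23 years → 24 August 2040.
Product Clearance Extension: 353 days (within the 1691-day cap) → +353 days → 12 August 2041.
Interference Suspension Credit: +193 days → 21 February 2042.
Administrative Delay Adjustment: +158 days → 29 July 2042.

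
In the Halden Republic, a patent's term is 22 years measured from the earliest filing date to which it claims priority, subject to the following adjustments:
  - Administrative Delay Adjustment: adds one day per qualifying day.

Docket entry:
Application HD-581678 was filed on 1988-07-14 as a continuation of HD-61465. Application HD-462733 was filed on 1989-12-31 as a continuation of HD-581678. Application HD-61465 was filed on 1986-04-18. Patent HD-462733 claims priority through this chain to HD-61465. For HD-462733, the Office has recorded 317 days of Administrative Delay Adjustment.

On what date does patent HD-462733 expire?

March 1, 2009

Earliest priority filing: 18 April 1986.
Base term: 18 April 1986 + 22 years → 18 April 2008.
Administrative Delay Adjustment: +317 days → 1 March 2009.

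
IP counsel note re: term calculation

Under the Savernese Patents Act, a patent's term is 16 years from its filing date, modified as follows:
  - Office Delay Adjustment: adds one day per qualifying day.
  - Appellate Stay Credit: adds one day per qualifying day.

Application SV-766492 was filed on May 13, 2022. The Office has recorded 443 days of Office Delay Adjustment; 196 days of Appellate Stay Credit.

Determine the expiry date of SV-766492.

2040-02-11

Base term: filing date + 16 years → 13 May 2038.
Office Delay Adjustment: +443 days → 30 July 2039.
Appellate Stay Credit: +196 days → 11 February 2040.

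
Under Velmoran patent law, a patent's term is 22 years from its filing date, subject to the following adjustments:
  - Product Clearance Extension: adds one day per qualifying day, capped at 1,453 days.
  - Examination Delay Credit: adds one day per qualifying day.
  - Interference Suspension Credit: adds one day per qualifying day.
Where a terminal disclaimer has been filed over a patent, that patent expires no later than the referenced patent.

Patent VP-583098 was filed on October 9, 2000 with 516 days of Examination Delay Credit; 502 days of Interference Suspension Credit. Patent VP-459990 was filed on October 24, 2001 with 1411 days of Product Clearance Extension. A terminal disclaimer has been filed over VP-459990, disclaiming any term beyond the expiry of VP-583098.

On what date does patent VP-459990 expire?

2025-07-23

Natural term of VP-459990:
  Base: filing + 22 years → 24 October 2023.
  Product Clearance Extension: 1411 days (within the 1453-day cap) → +1411 days → 4 September 2027.
Expiry of referenced patent VP-583098:
  Base: filing + 22 years → 9 October 2022.
  Examination Delay Credit: +516 days → 8 March 2024.
  Interference Suspension Credit: +502 days → 23 July 2025.
Terminal disclaimer: VP-459990 expires on the earlier of 4 September 2027 and 23 July 2025.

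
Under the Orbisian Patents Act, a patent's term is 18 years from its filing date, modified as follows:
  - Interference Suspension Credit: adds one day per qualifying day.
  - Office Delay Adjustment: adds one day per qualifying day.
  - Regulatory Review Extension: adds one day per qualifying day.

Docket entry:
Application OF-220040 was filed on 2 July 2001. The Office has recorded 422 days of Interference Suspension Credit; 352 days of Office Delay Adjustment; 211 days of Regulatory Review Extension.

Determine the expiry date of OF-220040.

March 13, 2022

Base term: filing date + 18 years → 2 July 2019.
Interference Suspension Credit: +422 days → 27 August 2020.
Office Delay Adjustment: +352 days → 14 August 2021.
Regulatory Review Extension: +211 days → 13 March 2022.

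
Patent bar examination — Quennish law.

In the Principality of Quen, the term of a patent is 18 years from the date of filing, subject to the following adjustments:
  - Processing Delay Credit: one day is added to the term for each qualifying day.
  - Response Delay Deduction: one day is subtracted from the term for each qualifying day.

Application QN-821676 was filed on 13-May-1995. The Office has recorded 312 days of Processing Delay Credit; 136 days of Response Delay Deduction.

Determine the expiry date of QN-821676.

November 5, 2013

Base term: filing date + 18 years → 13 May 2013.
Processing Delay Credit: +312 days → 21 March 2014.
Response Delay Deduction: −136 days → 5 November 2013.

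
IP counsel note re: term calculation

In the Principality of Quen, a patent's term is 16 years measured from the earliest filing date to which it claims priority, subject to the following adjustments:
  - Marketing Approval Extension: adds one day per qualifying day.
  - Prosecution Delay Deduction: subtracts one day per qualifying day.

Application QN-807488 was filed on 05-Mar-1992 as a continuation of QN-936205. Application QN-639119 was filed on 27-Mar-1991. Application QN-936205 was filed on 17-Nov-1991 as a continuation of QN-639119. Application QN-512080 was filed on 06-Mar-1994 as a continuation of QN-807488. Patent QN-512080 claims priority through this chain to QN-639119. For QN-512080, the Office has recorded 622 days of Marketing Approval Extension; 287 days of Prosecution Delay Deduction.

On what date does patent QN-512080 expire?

Earliest priority filing: 27 March 1991.
Base term: 27 March 1991 + 16 years → 27 March 2007.
Marketing Approval Extension: +622 days → 8 December 2008.
Prosecution Delay Deduction: −287 days → 25 February 2008.

2008-02-25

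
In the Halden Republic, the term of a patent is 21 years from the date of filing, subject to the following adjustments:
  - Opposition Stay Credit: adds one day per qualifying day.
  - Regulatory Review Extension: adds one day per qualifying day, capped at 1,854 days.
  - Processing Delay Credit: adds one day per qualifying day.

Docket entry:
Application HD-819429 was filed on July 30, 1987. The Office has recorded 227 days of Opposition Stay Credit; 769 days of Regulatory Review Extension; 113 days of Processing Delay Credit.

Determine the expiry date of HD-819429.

Base term: filing date + 21 years → 30 July 2008.
Opposition Stay Credit: +227 days → 14 March 2009.
Regulatory Review Extension: 769 days (within the 1854-day cap) → +769 days → 22 April 2011.
Processing Delay Credit: +113 days → 13 August 2011.

August 13, 2011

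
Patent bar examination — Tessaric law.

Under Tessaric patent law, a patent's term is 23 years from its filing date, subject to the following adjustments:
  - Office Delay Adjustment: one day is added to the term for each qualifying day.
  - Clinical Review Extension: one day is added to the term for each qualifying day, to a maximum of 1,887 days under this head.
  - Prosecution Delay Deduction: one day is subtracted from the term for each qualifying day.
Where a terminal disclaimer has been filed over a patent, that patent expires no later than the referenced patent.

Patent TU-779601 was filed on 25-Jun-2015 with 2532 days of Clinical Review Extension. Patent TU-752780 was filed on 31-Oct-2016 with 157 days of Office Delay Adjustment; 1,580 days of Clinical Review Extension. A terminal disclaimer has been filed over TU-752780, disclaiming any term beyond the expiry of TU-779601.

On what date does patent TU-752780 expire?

Natural term of TU-752780:
  Base: filing + 23 years → 31 October 2039.
  Office Delay Adjustment: +157 days → 5 April 2040.
  Clinical Review Extension: 1580 days (within the 1887-day cap) → +1580 days → 2 August 2044.
Expiry of referenced patent TU-779601:
  Base: filing + 23 years → 25 June 2038.
  Clinical Review Extension: 2532 days claimed exceeds the 1887-day cap, so +1887 days → 25 August 2043.
Terminal disclaimer: TU-752780 expires on the earlier of 2 August 2044 and 25 August 2043.

August 25, 2043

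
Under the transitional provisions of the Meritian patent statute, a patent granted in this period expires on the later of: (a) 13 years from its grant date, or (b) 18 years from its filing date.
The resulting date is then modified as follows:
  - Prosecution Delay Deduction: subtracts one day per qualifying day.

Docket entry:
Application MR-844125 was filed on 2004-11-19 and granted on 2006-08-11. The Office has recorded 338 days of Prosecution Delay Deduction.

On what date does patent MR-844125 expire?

(a) grant + 13 years → 11 August 2019.
(b) filing + 18 years → 19 November 2022.
Later of the two: 19 November 2022.
Prosecution Delay Deduction: −338 days → 16 December 2021.

2021-12-16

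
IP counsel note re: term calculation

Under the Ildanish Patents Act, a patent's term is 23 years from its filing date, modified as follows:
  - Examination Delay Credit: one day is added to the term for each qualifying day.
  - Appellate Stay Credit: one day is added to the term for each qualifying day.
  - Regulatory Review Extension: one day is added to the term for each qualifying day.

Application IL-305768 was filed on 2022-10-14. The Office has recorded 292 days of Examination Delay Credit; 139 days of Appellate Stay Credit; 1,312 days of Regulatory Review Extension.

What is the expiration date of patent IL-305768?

July 23, 2050

Base term: filing date + 23 years → 14 October 2045.
Examination Delay Credit: +292 days → 2 August 2046.
Appellate Stay Credit: +139 days → 19 December 2046.
Regulatory Review Extension: +1312 days → 23 July 2050.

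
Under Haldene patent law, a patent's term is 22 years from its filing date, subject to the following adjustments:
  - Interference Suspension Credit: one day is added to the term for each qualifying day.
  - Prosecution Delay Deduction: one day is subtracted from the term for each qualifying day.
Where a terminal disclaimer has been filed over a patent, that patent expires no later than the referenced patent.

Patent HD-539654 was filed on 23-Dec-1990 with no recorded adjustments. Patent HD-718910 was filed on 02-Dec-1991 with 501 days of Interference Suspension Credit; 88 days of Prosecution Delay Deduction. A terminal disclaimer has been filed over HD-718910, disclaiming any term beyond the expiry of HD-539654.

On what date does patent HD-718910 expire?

December 23, 2012

Natural term of HD-718910:
  Base: filing + 22 years → 2 December 2013.
  Interference Suspension Credit: +501 days → 17 April 2015.
  Prosecution Delay Deduction: −88 days → 19 January 2015.
Expiry of referenced patent HD-539654:
  Base: filing + 22 years → 23 December 2012.
Terminal disclaimer: HD-718910 expires on the earlier of 19 January 2015 and 23 December 2012.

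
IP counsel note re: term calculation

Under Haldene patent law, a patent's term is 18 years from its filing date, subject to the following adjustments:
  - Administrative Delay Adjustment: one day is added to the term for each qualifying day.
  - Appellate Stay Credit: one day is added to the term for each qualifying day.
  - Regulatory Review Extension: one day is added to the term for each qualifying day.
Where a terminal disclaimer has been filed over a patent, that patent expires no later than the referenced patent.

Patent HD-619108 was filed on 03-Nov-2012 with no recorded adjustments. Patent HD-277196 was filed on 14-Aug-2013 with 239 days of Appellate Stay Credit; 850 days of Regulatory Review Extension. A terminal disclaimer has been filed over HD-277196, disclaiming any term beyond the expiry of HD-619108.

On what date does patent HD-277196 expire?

2030-11-03

Natural term of HD-277196:
  Base: filing + 18 years → 14 August 2031.
  Appellate Stay Credit: +239 days → 9 April 2032.
  Regulatory Review Extension: +850 days → 7 August 2034.
Expiry of referenced patent HD-619108:
  Base: filing + 18 years → 3 November 2030.
Terminal disclaimer: HD-277196 expires on the earlier of 7 August 2034 and 3 November 2030.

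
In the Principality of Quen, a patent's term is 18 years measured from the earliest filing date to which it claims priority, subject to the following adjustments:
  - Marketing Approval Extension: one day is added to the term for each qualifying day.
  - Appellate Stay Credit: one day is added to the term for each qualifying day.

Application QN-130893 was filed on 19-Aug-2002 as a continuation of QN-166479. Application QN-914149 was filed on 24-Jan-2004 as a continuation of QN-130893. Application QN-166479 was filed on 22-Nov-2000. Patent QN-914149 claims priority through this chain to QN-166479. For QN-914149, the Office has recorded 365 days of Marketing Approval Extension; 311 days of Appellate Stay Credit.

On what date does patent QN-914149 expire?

Earliest priority filing: 22 November 2000.
Base term: 22 November 2000 + 18 years → 22 November 2018.
Marketing Approval Extension: +365 days → 22 November 2019.
Appellate Stay Credit: +311 days → 28 September 2020.

2020-09-28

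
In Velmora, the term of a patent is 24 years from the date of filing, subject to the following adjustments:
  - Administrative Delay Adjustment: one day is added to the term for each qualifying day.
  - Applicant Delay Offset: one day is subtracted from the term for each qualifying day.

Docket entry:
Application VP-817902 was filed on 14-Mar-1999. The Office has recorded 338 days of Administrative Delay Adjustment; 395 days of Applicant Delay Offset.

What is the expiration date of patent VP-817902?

January 16, 2023

Base term: filing date + 24 years → 14 March 2023.
Administrative Delay Adjustment: +338 days → 15 February 2024.
Applicant Delay Offset: −395 days → 16 January 2023.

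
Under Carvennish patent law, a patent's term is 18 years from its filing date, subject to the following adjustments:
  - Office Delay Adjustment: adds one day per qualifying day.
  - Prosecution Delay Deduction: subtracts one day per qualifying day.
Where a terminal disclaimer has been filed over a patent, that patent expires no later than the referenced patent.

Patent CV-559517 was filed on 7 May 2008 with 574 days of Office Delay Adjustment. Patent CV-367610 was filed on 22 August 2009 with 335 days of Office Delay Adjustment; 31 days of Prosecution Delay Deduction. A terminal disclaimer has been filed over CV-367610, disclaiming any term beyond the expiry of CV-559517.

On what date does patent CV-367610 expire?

2027-12-02

Natural term of CV-367610:
  Base: filing + 18 years → 22 August 2027.
  Office Delay Adjustment: +335 days → 22 July 2028.
  Prosecution Delay Deduction: −31 days → 21 June 2028.
Expiry of referenced patent CV-559517:
  Base: filing + 18 years → 7 May 2026.
  Office Delay Adjustment: +574 days → 2 December 2027.
Terminal disclaimer: CV-367610 expires on the earlier of 21 June 2028 and 2 December 2027.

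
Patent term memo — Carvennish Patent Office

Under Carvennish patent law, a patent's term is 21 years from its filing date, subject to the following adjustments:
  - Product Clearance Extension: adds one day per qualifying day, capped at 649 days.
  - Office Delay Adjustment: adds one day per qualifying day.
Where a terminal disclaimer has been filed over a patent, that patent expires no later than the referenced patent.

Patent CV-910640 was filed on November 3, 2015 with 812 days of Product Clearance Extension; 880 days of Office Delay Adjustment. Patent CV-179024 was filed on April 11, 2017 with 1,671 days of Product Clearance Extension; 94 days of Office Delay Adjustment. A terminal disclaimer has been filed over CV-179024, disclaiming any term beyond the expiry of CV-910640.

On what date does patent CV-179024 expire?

2040-04-23

Natural term of CV-179024:
  Base: filing + 21 years → 11 April 2038.
  Product Clearance Extension: 1671 days claimed exceeds the 649-day cap, so +649 days → 20 January 2040.
  Office Delay Adjustment: +94 days → 23 April 2040.
Expiry of referenced patent CV-910640:
  Base: filing + 21 years → 3 November 2036.
  Product Clearance Extension: 812 days claimed exceeds the 649-day cap, so +649 days → 14 August 2038.
  Office Delay Adjustment: +880 days → 10 January 2041.
Terminal disclaimer: CV-179024 expires on the earlier of 23 April 2040 and 10 January 2041.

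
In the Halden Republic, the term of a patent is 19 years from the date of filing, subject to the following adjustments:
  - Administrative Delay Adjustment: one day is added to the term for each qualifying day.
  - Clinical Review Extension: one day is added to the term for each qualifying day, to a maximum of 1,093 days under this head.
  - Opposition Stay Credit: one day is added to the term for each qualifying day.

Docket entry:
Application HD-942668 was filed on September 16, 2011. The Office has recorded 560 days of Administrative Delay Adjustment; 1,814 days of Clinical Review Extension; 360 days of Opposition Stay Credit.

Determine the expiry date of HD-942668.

Base term: filing date + 19 years → 16 September 2030.
Administrative Delay Adjustment: +560 days → 29 March 2032.
Clinical Review Extension: 1814 days claimed exceeds the 1093-day cap, so +1093 days → 27 March 2035.
Opposition Stay Credit: +360 days → 21 March 2036.

2036-03-21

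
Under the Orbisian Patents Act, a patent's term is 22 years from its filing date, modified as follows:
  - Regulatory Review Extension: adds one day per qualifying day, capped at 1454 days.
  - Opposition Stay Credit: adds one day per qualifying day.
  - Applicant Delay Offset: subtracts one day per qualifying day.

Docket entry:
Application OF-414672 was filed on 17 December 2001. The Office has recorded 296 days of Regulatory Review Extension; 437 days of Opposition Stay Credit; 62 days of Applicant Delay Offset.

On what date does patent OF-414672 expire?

October 18, 2025

Base term: filing date + 22 years → 17 December 2023.
Regulatory Review Extension: 296 days (within the 1454-day cap) → +296 days → 8 October 2024.
Opposition Stay Credit: +437 days → 19 December 2025.
Applicant Delay Offset: −62 days → 18 October 2025.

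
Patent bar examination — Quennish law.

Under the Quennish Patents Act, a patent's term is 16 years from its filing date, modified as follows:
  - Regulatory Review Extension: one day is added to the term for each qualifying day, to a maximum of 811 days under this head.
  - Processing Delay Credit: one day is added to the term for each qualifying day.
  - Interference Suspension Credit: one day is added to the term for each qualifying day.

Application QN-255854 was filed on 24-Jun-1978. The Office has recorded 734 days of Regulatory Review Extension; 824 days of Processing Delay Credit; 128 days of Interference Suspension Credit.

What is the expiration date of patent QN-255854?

February 4, 1999

Base term: filing date + 16 years → 24 June 1994.
Regulatory Review Extension: 734 days (within the 811-day cap) → +734 days → 27 June 1996.
Processing Delay Credit: +824 days → 29 September 1998.
Interference Suspension Credit: +128 days → 4 February 1999.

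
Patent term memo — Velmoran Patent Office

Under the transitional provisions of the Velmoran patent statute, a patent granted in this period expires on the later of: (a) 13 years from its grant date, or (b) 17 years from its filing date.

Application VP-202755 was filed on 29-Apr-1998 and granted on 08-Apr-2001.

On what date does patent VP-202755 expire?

(a) grant + 13 years → 8 April 2014.
(b) filing + 17 years → 29 April 2015.
Later of the two: 29 April 2015.

2015-04-29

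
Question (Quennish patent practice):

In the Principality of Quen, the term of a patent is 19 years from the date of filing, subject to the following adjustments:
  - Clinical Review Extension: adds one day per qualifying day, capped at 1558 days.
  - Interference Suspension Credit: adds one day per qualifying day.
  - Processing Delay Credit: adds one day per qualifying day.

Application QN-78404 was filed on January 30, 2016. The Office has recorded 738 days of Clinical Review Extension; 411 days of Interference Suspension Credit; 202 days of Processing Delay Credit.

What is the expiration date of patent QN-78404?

October 12, 2038

Base term: filing date + 19 years → 30 January 2035.
Clinical Review Extension: 738 days (within the 1558-day cap) → +738 days → 6 February 2037.
Interference Suspension Credit: +411 days → 24 March 2038.
Processing Delay Credit: +202 days → 12 October 2038.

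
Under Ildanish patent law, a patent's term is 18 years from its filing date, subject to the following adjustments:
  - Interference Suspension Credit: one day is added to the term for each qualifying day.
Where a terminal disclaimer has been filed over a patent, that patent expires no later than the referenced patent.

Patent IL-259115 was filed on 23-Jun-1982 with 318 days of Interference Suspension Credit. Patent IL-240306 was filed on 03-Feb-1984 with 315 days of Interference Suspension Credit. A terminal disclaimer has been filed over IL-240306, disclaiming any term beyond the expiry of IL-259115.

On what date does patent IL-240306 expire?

2001-05-07

Natural term of IL-240306:
  Base: filing + 18 years → 3 February 2002.
  Interference Suspension Credit: +315 days → 15 December 2002.
Expiry of referenced patent IL-259115:
  Base: filing + 18 years → 23 June 2000.
  Interference Suspension Credit: +318 days → 7 May 2001.
Terminal disclaimer: IL-240306 expires on the earlier of 15 December 2002 and 7 May 2001.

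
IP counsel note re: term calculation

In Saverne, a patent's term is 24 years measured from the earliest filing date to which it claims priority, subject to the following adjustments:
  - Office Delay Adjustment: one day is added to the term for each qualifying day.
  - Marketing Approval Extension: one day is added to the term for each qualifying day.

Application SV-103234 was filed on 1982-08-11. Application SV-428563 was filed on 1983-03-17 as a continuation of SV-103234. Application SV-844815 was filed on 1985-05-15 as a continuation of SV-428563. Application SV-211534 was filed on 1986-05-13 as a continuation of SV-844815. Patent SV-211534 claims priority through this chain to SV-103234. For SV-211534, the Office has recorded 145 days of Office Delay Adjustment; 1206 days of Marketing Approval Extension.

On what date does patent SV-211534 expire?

2010-04-23

Earliest priority filing: 11 August 1982.
Base term: 11 August 1982 + 24 years → 11 August 2006.
Office Delay Adjustment: +145 days → 3 January 2007.
Marketing Approval Extension: +1206 days → 23 April 2010.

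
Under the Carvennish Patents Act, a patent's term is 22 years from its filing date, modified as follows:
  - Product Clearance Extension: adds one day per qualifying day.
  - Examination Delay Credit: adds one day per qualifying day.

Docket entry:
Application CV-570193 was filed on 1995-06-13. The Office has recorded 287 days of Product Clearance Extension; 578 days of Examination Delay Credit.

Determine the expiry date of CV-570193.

Base term: filing date + 22 years → 13 June 2017.
Product Clearance Extension: +287 days → 27 March 2018.
Examination Delay Credit: +578 days → 26 October 2019.

October 26, 2019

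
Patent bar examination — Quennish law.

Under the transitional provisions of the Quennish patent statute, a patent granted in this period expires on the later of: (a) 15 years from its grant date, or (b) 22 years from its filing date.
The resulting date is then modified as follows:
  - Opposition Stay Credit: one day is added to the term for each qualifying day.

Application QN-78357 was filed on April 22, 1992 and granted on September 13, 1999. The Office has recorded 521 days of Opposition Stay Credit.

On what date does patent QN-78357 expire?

(a) grant + 15 years → 13 September 2014.
(b) filing + 22 years → 22 April 2014.
Later of the two: 13 September 2014.
Opposition Stay Credit: +521 days → 16 February 2016.

February 16, 2016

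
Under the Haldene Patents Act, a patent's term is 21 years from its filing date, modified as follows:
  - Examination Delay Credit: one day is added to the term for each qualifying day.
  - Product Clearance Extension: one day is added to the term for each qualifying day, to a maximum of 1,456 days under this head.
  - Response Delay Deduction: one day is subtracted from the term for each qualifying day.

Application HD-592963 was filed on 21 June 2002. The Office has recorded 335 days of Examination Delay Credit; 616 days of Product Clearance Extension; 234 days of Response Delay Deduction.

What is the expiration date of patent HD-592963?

2025-06-07

Base term: filing date + 21 years → 21 June 2023.
Examination Delay Credit: +335 days → 21 May 2024.
Product Clearance Extension: 616 days (within the 1456-day cap) → +616 days → 27 January 2026.
Response Delay Deduction: −234 days → 7 June 2025.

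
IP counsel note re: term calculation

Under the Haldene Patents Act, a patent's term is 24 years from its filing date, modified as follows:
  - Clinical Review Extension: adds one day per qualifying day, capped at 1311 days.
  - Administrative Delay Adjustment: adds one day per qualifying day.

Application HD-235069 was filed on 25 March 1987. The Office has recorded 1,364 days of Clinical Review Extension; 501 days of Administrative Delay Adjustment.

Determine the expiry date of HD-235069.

2016-03-10

Base term: filing date + 24 years → 25 March 2011.
Clinical Review Extension: 1364 days claimed exceeds the 1311-day cap, so +1311 days → 26 October 2014.
Administrative Delay Adjustment: +501 days → 10 March 2016.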